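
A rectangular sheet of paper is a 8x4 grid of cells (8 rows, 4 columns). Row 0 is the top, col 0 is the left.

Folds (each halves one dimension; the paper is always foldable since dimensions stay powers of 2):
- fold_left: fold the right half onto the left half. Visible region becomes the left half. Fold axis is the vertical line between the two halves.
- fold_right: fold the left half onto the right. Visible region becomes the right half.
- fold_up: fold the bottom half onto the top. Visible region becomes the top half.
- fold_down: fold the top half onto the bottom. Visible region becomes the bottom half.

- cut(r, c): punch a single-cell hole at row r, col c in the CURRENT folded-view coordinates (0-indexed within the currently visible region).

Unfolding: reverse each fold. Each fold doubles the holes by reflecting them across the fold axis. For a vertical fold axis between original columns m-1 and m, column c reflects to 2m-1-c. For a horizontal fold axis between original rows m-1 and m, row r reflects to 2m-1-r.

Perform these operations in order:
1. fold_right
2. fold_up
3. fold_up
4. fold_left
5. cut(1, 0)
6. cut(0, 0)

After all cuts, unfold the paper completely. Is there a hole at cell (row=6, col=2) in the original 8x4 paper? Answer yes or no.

Answer: yes

Derivation:
Op 1 fold_right: fold axis v@2; visible region now rows[0,8) x cols[2,4) = 8x2
Op 2 fold_up: fold axis h@4; visible region now rows[0,4) x cols[2,4) = 4x2
Op 3 fold_up: fold axis h@2; visible region now rows[0,2) x cols[2,4) = 2x2
Op 4 fold_left: fold axis v@3; visible region now rows[0,2) x cols[2,3) = 2x1
Op 5 cut(1, 0): punch at orig (1,2); cuts so far [(1, 2)]; region rows[0,2) x cols[2,3) = 2x1
Op 6 cut(0, 0): punch at orig (0,2); cuts so far [(0, 2), (1, 2)]; region rows[0,2) x cols[2,3) = 2x1
Unfold 1 (reflect across v@3): 4 holes -> [(0, 2), (0, 3), (1, 2), (1, 3)]
Unfold 2 (reflect across h@2): 8 holes -> [(0, 2), (0, 3), (1, 2), (1, 3), (2, 2), (2, 3), (3, 2), (3, 3)]
Unfold 3 (reflect across h@4): 16 holes -> [(0, 2), (0, 3), (1, 2), (1, 3), (2, 2), (2, 3), (3, 2), (3, 3), (4, 2), (4, 3), (5, 2), (5, 3), (6, 2), (6, 3), (7, 2), (7, 3)]
Unfold 4 (reflect across v@2): 32 holes -> [(0, 0), (0, 1), (0, 2), (0, 3), (1, 0), (1, 1), (1, 2), (1, 3), (2, 0), (2, 1), (2, 2), (2, 3), (3, 0), (3, 1), (3, 2), (3, 3), (4, 0), (4, 1), (4, 2), (4, 3), (5, 0), (5, 1), (5, 2), (5, 3), (6, 0), (6, 1), (6, 2), (6, 3), (7, 0), (7, 1), (7, 2), (7, 3)]
Holes: [(0, 0), (0, 1), (0, 2), (0, 3), (1, 0), (1, 1), (1, 2), (1, 3), (2, 0), (2, 1), (2, 2), (2, 3), (3, 0), (3, 1), (3, 2), (3, 3), (4, 0), (4, 1), (4, 2), (4, 3), (5, 0), (5, 1), (5, 2), (5, 3), (6, 0), (6, 1), (6, 2), (6, 3), (7, 0), (7, 1), (7, 2), (7, 3)]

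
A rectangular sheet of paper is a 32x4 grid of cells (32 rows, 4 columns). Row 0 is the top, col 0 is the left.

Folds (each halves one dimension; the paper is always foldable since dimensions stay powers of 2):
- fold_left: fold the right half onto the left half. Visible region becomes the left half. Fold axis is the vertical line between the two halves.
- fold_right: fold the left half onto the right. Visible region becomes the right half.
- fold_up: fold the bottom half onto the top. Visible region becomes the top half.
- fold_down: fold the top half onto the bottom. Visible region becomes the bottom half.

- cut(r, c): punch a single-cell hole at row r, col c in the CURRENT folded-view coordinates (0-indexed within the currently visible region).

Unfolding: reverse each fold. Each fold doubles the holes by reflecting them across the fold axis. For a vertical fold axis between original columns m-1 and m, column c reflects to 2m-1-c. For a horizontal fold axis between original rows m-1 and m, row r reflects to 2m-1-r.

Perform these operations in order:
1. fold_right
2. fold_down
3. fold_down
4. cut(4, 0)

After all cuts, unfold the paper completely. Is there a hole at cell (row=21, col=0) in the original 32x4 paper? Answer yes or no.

Op 1 fold_right: fold axis v@2; visible region now rows[0,32) x cols[2,4) = 32x2
Op 2 fold_down: fold axis h@16; visible region now rows[16,32) x cols[2,4) = 16x2
Op 3 fold_down: fold axis h@24; visible region now rows[24,32) x cols[2,4) = 8x2
Op 4 cut(4, 0): punch at orig (28,2); cuts so far [(28, 2)]; region rows[24,32) x cols[2,4) = 8x2
Unfold 1 (reflect across h@24): 2 holes -> [(19, 2), (28, 2)]
Unfold 2 (reflect across h@16): 4 holes -> [(3, 2), (12, 2), (19, 2), (28, 2)]
Unfold 3 (reflect across v@2): 8 holes -> [(3, 1), (3, 2), (12, 1), (12, 2), (19, 1), (19, 2), (28, 1), (28, 2)]
Holes: [(3, 1), (3, 2), (12, 1), (12, 2), (19, 1), (19, 2), (28, 1), (28, 2)]

Answer: no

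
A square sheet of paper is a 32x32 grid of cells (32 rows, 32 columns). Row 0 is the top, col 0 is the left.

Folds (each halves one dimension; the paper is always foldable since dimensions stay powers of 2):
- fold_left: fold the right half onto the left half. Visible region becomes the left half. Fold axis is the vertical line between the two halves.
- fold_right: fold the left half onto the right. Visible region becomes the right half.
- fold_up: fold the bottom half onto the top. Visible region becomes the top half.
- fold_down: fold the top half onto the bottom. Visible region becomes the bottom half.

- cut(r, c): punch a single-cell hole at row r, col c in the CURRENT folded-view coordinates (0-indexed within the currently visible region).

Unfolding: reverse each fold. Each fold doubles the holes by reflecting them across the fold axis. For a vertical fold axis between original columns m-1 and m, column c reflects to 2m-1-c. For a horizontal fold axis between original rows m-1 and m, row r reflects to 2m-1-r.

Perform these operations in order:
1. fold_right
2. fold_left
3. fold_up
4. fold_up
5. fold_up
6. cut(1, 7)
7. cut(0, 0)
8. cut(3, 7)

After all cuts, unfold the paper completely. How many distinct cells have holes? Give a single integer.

Op 1 fold_right: fold axis v@16; visible region now rows[0,32) x cols[16,32) = 32x16
Op 2 fold_left: fold axis v@24; visible region now rows[0,32) x cols[16,24) = 32x8
Op 3 fold_up: fold axis h@16; visible region now rows[0,16) x cols[16,24) = 16x8
Op 4 fold_up: fold axis h@8; visible region now rows[0,8) x cols[16,24) = 8x8
Op 5 fold_up: fold axis h@4; visible region now rows[0,4) x cols[16,24) = 4x8
Op 6 cut(1, 7): punch at orig (1,23); cuts so far [(1, 23)]; region rows[0,4) x cols[16,24) = 4x8
Op 7 cut(0, 0): punch at orig (0,16); cuts so far [(0, 16), (1, 23)]; region rows[0,4) x cols[16,24) = 4x8
Op 8 cut(3, 7): punch at orig (3,23); cuts so far [(0, 16), (1, 23), (3, 23)]; region rows[0,4) x cols[16,24) = 4x8
Unfold 1 (reflect across h@4): 6 holes -> [(0, 16), (1, 23), (3, 23), (4, 23), (6, 23), (7, 16)]
Unfold 2 (reflect across h@8): 12 holes -> [(0, 16), (1, 23), (3, 23), (4, 23), (6, 23), (7, 16), (8, 16), (9, 23), (11, 23), (12, 23), (14, 23), (15, 16)]
Unfold 3 (reflect across h@16): 24 holes -> [(0, 16), (1, 23), (3, 23), (4, 23), (6, 23), (7, 16), (8, 16), (9, 23), (11, 23), (12, 23), (14, 23), (15, 16), (16, 16), (17, 23), (19, 23), (20, 23), (22, 23), (23, 16), (24, 16), (25, 23), (27, 23), (28, 23), (30, 23), (31, 16)]
Unfold 4 (reflect across v@24): 48 holes -> [(0, 16), (0, 31), (1, 23), (1, 24), (3, 23), (3, 24), (4, 23), (4, 24), (6, 23), (6, 24), (7, 16), (7, 31), (8, 16), (8, 31), (9, 23), (9, 24), (11, 23), (11, 24), (12, 23), (12, 24), (14, 23), (14, 24), (15, 16), (15, 31), (16, 16), (16, 31), (17, 23), (17, 24), (19, 23), (19, 24), (20, 23), (20, 24), (22, 23), (22, 24), (23, 16), (23, 31), (24, 16), (24, 31), (25, 23), (25, 24), (27, 23), (27, 24), (28, 23), (28, 24), (30, 23), (30, 24), (31, 16), (31, 31)]
Unfold 5 (reflect across v@16): 96 holes -> [(0, 0), (0, 15), (0, 16), (0, 31), (1, 7), (1, 8), (1, 23), (1, 24), (3, 7), (3, 8), (3, 23), (3, 24), (4, 7), (4, 8), (4, 23), (4, 24), (6, 7), (6, 8), (6, 23), (6, 24), (7, 0), (7, 15), (7, 16), (7, 31), (8, 0), (8, 15), (8, 16), (8, 31), (9, 7), (9, 8), (9, 23), (9, 24), (11, 7), (11, 8), (11, 23), (11, 24), (12, 7), (12, 8), (12, 23), (12, 24), (14, 7), (14, 8), (14, 23), (14, 24), (15, 0), (15, 15), (15, 16), (15, 31), (16, 0), (16, 15), (16, 16), (16, 31), (17, 7), (17, 8), (17, 23), (17, 24), (19, 7), (19, 8), (19, 23), (19, 24), (20, 7), (20, 8), (20, 23), (20, 24), (22, 7), (22, 8), (22, 23), (22, 24), (23, 0), (23, 15), (23, 16), (23, 31), (24, 0), (24, 15), (24, 16), (24, 31), (25, 7), (25, 8), (25, 23), (25, 24), (27, 7), (27, 8), (27, 23), (27, 24), (28, 7), (28, 8), (28, 23), (28, 24), (30, 7), (30, 8), (30, 23), (30, 24), (31, 0), (31, 15), (31, 16), (31, 31)]

Answer: 96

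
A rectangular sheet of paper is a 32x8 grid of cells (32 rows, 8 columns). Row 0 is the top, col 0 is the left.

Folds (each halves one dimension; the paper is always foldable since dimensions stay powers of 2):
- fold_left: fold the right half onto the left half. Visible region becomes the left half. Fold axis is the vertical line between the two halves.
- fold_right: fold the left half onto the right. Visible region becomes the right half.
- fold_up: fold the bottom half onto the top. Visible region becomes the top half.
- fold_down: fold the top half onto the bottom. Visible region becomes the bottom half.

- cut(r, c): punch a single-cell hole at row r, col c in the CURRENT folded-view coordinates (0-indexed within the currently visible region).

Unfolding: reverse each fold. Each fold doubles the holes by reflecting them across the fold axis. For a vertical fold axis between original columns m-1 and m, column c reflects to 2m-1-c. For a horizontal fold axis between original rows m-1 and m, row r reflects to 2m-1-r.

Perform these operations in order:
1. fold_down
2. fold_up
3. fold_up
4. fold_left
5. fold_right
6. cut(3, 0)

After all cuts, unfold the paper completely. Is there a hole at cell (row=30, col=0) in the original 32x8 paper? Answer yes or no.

Answer: no

Derivation:
Op 1 fold_down: fold axis h@16; visible region now rows[16,32) x cols[0,8) = 16x8
Op 2 fold_up: fold axis h@24; visible region now rows[16,24) x cols[0,8) = 8x8
Op 3 fold_up: fold axis h@20; visible region now rows[16,20) x cols[0,8) = 4x8
Op 4 fold_left: fold axis v@4; visible region now rows[16,20) x cols[0,4) = 4x4
Op 5 fold_right: fold axis v@2; visible region now rows[16,20) x cols[2,4) = 4x2
Op 6 cut(3, 0): punch at orig (19,2); cuts so far [(19, 2)]; region rows[16,20) x cols[2,4) = 4x2
Unfold 1 (reflect across v@2): 2 holes -> [(19, 1), (19, 2)]
Unfold 2 (reflect across v@4): 4 holes -> [(19, 1), (19, 2), (19, 5), (19, 6)]
Unfold 3 (reflect across h@20): 8 holes -> [(19, 1), (19, 2), (19, 5), (19, 6), (20, 1), (20, 2), (20, 5), (20, 6)]
Unfold 4 (reflect across h@24): 16 holes -> [(19, 1), (19, 2), (19, 5), (19, 6), (20, 1), (20, 2), (20, 5), (20, 6), (27, 1), (27, 2), (27, 5), (27, 6), (28, 1), (28, 2), (28, 5), (28, 6)]
Unfold 5 (reflect across h@16): 32 holes -> [(3, 1), (3, 2), (3, 5), (3, 6), (4, 1), (4, 2), (4, 5), (4, 6), (11, 1), (11, 2), (11, 5), (11, 6), (12, 1), (12, 2), (12, 5), (12, 6), (19, 1), (19, 2), (19, 5), (19, 6), (20, 1), (20, 2), (20, 5), (20, 6), (27, 1), (27, 2), (27, 5), (27, 6), (28, 1), (28, 2), (28, 5), (28, 6)]
Holes: [(3, 1), (3, 2), (3, 5), (3, 6), (4, 1), (4, 2), (4, 5), (4, 6), (11, 1), (11, 2), (11, 5), (11, 6), (12, 1), (12, 2), (12, 5), (12, 6), (19, 1), (19, 2), (19, 5), (19, 6), (20, 1), (20, 2), (20, 5), (20, 6), (27, 1), (27, 2), (27, 5), (27, 6), (28, 1), (28, 2), (28, 5), (28, 6)]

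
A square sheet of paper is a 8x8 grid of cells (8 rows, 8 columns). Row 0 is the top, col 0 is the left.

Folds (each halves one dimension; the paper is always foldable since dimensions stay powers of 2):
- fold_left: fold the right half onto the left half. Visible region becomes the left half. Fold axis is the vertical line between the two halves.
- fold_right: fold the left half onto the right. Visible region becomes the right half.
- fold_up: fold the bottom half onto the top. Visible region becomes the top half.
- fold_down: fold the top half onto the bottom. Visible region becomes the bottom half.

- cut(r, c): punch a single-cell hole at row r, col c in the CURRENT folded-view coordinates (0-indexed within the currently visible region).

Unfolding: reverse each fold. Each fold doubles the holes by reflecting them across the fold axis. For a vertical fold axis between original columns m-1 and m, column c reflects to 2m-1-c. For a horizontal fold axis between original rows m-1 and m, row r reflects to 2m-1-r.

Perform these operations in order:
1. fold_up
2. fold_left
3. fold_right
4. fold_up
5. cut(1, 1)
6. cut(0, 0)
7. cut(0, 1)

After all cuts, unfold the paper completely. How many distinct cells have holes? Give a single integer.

Op 1 fold_up: fold axis h@4; visible region now rows[0,4) x cols[0,8) = 4x8
Op 2 fold_left: fold axis v@4; visible region now rows[0,4) x cols[0,4) = 4x4
Op 3 fold_right: fold axis v@2; visible region now rows[0,4) x cols[2,4) = 4x2
Op 4 fold_up: fold axis h@2; visible region now rows[0,2) x cols[2,4) = 2x2
Op 5 cut(1, 1): punch at orig (1,3); cuts so far [(1, 3)]; region rows[0,2) x cols[2,4) = 2x2
Op 6 cut(0, 0): punch at orig (0,2); cuts so far [(0, 2), (1, 3)]; region rows[0,2) x cols[2,4) = 2x2
Op 7 cut(0, 1): punch at orig (0,3); cuts so far [(0, 2), (0, 3), (1, 3)]; region rows[0,2) x cols[2,4) = 2x2
Unfold 1 (reflect across h@2): 6 holes -> [(0, 2), (0, 3), (1, 3), (2, 3), (3, 2), (3, 3)]
Unfold 2 (reflect across v@2): 12 holes -> [(0, 0), (0, 1), (0, 2), (0, 3), (1, 0), (1, 3), (2, 0), (2, 3), (3, 0), (3, 1), (3, 2), (3, 3)]
Unfold 3 (reflect across v@4): 24 holes -> [(0, 0), (0, 1), (0, 2), (0, 3), (0, 4), (0, 5), (0, 6), (0, 7), (1, 0), (1, 3), (1, 4), (1, 7), (2, 0), (2, 3), (2, 4), (2, 7), (3, 0), (3, 1), (3, 2), (3, 3), (3, 4), (3, 5), (3, 6), (3, 7)]
Unfold 4 (reflect across h@4): 48 holes -> [(0, 0), (0, 1), (0, 2), (0, 3), (0, 4), (0, 5), (0, 6), (0, 7), (1, 0), (1, 3), (1, 4), (1, 7), (2, 0), (2, 3), (2, 4), (2, 7), (3, 0), (3, 1), (3, 2), (3, 3), (3, 4), (3, 5), (3, 6), (3, 7), (4, 0), (4, 1), (4, 2), (4, 3), (4, 4), (4, 5), (4, 6), (4, 7), (5, 0), (5, 3), (5, 4), (5, 7), (6, 0), (6, 3), (6, 4), (6, 7), (7, 0), (7, 1), (7, 2), (7, 3), (7, 4), (7, 5), (7, 6), (7, 7)]

Answer: 48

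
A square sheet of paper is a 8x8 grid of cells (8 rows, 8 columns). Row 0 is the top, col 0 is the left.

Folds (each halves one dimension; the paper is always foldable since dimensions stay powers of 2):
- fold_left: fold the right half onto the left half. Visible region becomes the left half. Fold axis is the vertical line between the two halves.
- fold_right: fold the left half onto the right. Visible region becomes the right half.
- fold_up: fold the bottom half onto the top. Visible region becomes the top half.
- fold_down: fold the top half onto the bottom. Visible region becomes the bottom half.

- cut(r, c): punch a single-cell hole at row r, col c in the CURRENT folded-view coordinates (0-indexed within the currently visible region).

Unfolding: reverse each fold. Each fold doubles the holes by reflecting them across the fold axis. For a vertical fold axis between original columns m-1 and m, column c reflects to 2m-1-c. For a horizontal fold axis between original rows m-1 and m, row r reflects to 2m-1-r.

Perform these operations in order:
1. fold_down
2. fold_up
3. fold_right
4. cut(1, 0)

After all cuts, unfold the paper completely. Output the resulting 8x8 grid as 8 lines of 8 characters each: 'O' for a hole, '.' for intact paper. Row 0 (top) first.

Op 1 fold_down: fold axis h@4; visible region now rows[4,8) x cols[0,8) = 4x8
Op 2 fold_up: fold axis h@6; visible region now rows[4,6) x cols[0,8) = 2x8
Op 3 fold_right: fold axis v@4; visible region now rows[4,6) x cols[4,8) = 2x4
Op 4 cut(1, 0): punch at orig (5,4); cuts so far [(5, 4)]; region rows[4,6) x cols[4,8) = 2x4
Unfold 1 (reflect across v@4): 2 holes -> [(5, 3), (5, 4)]
Unfold 2 (reflect across h@6): 4 holes -> [(5, 3), (5, 4), (6, 3), (6, 4)]
Unfold 3 (reflect across h@4): 8 holes -> [(1, 3), (1, 4), (2, 3), (2, 4), (5, 3), (5, 4), (6, 3), (6, 4)]

Answer: ........
...OO...
...OO...
........
........
...OO...
...OO...
........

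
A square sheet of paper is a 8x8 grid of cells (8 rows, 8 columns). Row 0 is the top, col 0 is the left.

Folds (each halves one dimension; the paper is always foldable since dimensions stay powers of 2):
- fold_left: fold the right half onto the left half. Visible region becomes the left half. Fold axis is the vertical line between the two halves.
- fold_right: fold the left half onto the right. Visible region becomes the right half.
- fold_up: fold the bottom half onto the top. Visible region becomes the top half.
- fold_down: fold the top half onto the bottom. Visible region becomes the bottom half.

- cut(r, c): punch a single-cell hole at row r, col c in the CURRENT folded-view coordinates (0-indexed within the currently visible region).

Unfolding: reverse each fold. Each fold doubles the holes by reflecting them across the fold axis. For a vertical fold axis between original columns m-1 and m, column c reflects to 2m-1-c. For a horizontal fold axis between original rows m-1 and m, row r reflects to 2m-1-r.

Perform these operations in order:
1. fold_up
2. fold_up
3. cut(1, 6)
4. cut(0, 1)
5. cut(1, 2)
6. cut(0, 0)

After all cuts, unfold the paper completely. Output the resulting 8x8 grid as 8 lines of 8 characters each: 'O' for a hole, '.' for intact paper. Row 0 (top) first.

Answer: OO......
..O...O.
..O...O.
OO......
OO......
..O...O.
..O...O.
OO......

Derivation:
Op 1 fold_up: fold axis h@4; visible region now rows[0,4) x cols[0,8) = 4x8
Op 2 fold_up: fold axis h@2; visible region now rows[0,2) x cols[0,8) = 2x8
Op 3 cut(1, 6): punch at orig (1,6); cuts so far [(1, 6)]; region rows[0,2) x cols[0,8) = 2x8
Op 4 cut(0, 1): punch at orig (0,1); cuts so far [(0, 1), (1, 6)]; region rows[0,2) x cols[0,8) = 2x8
Op 5 cut(1, 2): punch at orig (1,2); cuts so far [(0, 1), (1, 2), (1, 6)]; region rows[0,2) x cols[0,8) = 2x8
Op 6 cut(0, 0): punch at orig (0,0); cuts so far [(0, 0), (0, 1), (1, 2), (1, 6)]; region rows[0,2) x cols[0,8) = 2x8
Unfold 1 (reflect across h@2): 8 holes -> [(0, 0), (0, 1), (1, 2), (1, 6), (2, 2), (2, 6), (3, 0), (3, 1)]
Unfold 2 (reflect across h@4): 16 holes -> [(0, 0), (0, 1), (1, 2), (1, 6), (2, 2), (2, 6), (3, 0), (3, 1), (4, 0), (4, 1), (5, 2), (5, 6), (6, 2), (6, 6), (7, 0), (7, 1)]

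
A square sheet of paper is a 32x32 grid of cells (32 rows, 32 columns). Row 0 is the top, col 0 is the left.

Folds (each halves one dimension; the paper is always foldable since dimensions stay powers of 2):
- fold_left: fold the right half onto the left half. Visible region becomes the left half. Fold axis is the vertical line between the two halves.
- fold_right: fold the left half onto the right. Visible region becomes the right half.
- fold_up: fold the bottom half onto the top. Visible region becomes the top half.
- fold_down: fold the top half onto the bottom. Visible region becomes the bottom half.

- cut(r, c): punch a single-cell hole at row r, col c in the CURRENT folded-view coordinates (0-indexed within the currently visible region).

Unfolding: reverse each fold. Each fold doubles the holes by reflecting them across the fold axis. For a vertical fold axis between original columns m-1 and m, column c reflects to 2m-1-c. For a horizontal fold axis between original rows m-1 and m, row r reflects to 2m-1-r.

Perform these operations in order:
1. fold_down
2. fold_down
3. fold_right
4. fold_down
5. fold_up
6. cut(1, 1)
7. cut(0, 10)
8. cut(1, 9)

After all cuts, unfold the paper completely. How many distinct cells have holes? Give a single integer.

Op 1 fold_down: fold axis h@16; visible region now rows[16,32) x cols[0,32) = 16x32
Op 2 fold_down: fold axis h@24; visible region now rows[24,32) x cols[0,32) = 8x32
Op 3 fold_right: fold axis v@16; visible region now rows[24,32) x cols[16,32) = 8x16
Op 4 fold_down: fold axis h@28; visible region now rows[28,32) x cols[16,32) = 4x16
Op 5 fold_up: fold axis h@30; visible region now rows[28,30) x cols[16,32) = 2x16
Op 6 cut(1, 1): punch at orig (29,17); cuts so far [(29, 17)]; region rows[28,30) x cols[16,32) = 2x16
Op 7 cut(0, 10): punch at orig (28,26); cuts so far [(28, 26), (29, 17)]; region rows[28,30) x cols[16,32) = 2x16
Op 8 cut(1, 9): punch at orig (29,25); cuts so far [(28, 26), (29, 17), (29, 25)]; region rows[28,30) x cols[16,32) = 2x16
Unfold 1 (reflect across h@30): 6 holes -> [(28, 26), (29, 17), (29, 25), (30, 17), (30, 25), (31, 26)]
Unfold 2 (reflect across h@28): 12 holes -> [(24, 26), (25, 17), (25, 25), (26, 17), (26, 25), (27, 26), (28, 26), (29, 17), (29, 25), (30, 17), (30, 25), (31, 26)]
Unfold 3 (reflect across v@16): 24 holes -> [(24, 5), (24, 26), (25, 6), (25, 14), (25, 17), (25, 25), (26, 6), (26, 14), (26, 17), (26, 25), (27, 5), (27, 26), (28, 5), (28, 26), (29, 6), (29, 14), (29, 17), (29, 25), (30, 6), (30, 14), (30, 17), (30, 25), (31, 5), (31, 26)]
Unfold 4 (reflect across h@24): 48 holes -> [(16, 5), (16, 26), (17, 6), (17, 14), (17, 17), (17, 25), (18, 6), (18, 14), (18, 17), (18, 25), (19, 5), (19, 26), (20, 5), (20, 26), (21, 6), (21, 14), (21, 17), (21, 25), (22, 6), (22, 14), (22, 17), (22, 25), (23, 5), (23, 26), (24, 5), (24, 26), (25, 6), (25, 14), (25, 17), (25, 25), (26, 6), (26, 14), (26, 17), (26, 25), (27, 5), (27, 26), (28, 5), (28, 26), (29, 6), (29, 14), (29, 17), (29, 25), (30, 6), (30, 14), (30, 17), (30, 25), (31, 5), (31, 26)]
Unfold 5 (reflect across h@16): 96 holes -> [(0, 5), (0, 26), (1, 6), (1, 14), (1, 17), (1, 25), (2, 6), (2, 14), (2, 17), (2, 25), (3, 5), (3, 26), (4, 5), (4, 26), (5, 6), (5, 14), (5, 17), (5, 25), (6, 6), (6, 14), (6, 17), (6, 25), (7, 5), (7, 26), (8, 5), (8, 26), (9, 6), (9, 14), (9, 17), (9, 25), (10, 6), (10, 14), (10, 17), (10, 25), (11, 5), (11, 26), (12, 5), (12, 26), (13, 6), (13, 14), (13, 17), (13, 25), (14, 6), (14, 14), (14, 17), (14, 25), (15, 5), (15, 26), (16, 5), (16, 26), (17, 6), (17, 14), (17, 17), (17, 25), (18, 6), (18, 14), (18, 17), (18, 25), (19, 5), (19, 26), (20, 5), (20, 26), (21, 6), (21, 14), (21, 17), (21, 25), (22, 6), (22, 14), (22, 17), (22, 25), (23, 5), (23, 26), (24, 5), (24, 26), (25, 6), (25, 14), (25, 17), (25, 25), (26, 6), (26, 14), (26, 17), (26, 25), (27, 5), (27, 26), (28, 5), (28, 26), (29, 6), (29, 14), (29, 17), (29, 25), (30, 6), (30, 14), (30, 17), (30, 25), (31, 5), (31, 26)]

Answer: 96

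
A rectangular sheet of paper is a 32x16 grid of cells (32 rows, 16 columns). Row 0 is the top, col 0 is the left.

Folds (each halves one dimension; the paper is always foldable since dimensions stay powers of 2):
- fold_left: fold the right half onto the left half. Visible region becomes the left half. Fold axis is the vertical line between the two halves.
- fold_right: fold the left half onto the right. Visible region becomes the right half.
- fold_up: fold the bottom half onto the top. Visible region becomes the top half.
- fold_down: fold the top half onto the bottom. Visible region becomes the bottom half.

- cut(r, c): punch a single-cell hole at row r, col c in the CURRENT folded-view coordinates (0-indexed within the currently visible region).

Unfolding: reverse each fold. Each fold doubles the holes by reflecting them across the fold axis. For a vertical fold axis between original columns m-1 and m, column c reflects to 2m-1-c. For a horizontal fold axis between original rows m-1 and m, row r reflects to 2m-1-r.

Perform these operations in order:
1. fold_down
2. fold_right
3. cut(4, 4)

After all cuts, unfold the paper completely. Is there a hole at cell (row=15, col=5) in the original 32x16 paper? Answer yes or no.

Answer: no

Derivation:
Op 1 fold_down: fold axis h@16; visible region now rows[16,32) x cols[0,16) = 16x16
Op 2 fold_right: fold axis v@8; visible region now rows[16,32) x cols[8,16) = 16x8
Op 3 cut(4, 4): punch at orig (20,12); cuts so far [(20, 12)]; region rows[16,32) x cols[8,16) = 16x8
Unfold 1 (reflect across v@8): 2 holes -> [(20, 3), (20, 12)]
Unfold 2 (reflect across h@16): 4 holes -> [(11, 3), (11, 12), (20, 3), (20, 12)]
Holes: [(11, 3), (11, 12), (20, 3), (20, 12)]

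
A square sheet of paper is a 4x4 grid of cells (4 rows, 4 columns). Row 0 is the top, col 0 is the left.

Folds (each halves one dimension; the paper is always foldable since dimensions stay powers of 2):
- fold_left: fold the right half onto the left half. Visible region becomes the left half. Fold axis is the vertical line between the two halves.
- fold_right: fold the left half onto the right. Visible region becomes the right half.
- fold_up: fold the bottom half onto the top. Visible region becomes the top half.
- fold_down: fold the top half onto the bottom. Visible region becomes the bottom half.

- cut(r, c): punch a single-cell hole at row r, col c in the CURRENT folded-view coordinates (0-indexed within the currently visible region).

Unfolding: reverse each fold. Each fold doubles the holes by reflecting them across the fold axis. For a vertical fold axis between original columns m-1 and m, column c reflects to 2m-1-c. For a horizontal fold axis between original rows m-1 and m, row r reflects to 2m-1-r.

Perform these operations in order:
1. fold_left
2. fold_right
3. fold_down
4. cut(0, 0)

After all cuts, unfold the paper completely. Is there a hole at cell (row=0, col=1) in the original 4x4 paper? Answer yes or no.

Answer: no

Derivation:
Op 1 fold_left: fold axis v@2; visible region now rows[0,4) x cols[0,2) = 4x2
Op 2 fold_right: fold axis v@1; visible region now rows[0,4) x cols[1,2) = 4x1
Op 3 fold_down: fold axis h@2; visible region now rows[2,4) x cols[1,2) = 2x1
Op 4 cut(0, 0): punch at orig (2,1); cuts so far [(2, 1)]; region rows[2,4) x cols[1,2) = 2x1
Unfold 1 (reflect across h@2): 2 holes -> [(1, 1), (2, 1)]
Unfold 2 (reflect across v@1): 4 holes -> [(1, 0), (1, 1), (2, 0), (2, 1)]
Unfold 3 (reflect across v@2): 8 holes -> [(1, 0), (1, 1), (1, 2), (1, 3), (2, 0), (2, 1), (2, 2), (2, 3)]
Holes: [(1, 0), (1, 1), (1, 2), (1, 3), (2, 0), (2, 1), (2, 2), (2, 3)]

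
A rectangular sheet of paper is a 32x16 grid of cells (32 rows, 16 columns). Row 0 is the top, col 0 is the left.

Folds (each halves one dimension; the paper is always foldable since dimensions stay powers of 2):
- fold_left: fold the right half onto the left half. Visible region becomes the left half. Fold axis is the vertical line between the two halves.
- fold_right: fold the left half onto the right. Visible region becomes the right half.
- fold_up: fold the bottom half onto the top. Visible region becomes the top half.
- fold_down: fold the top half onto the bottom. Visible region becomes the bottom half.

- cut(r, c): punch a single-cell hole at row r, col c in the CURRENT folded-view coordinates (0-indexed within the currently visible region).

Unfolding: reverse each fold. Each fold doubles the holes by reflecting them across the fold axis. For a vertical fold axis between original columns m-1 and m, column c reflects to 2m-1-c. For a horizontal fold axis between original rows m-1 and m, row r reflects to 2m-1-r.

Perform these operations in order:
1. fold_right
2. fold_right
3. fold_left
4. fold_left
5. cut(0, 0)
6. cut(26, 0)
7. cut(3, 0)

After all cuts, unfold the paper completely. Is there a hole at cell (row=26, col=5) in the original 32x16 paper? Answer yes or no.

Op 1 fold_right: fold axis v@8; visible region now rows[0,32) x cols[8,16) = 32x8
Op 2 fold_right: fold axis v@12; visible region now rows[0,32) x cols[12,16) = 32x4
Op 3 fold_left: fold axis v@14; visible region now rows[0,32) x cols[12,14) = 32x2
Op 4 fold_left: fold axis v@13; visible region now rows[0,32) x cols[12,13) = 32x1
Op 5 cut(0, 0): punch at orig (0,12); cuts so far [(0, 12)]; region rows[0,32) x cols[12,13) = 32x1
Op 6 cut(26, 0): punch at orig (26,12); cuts so far [(0, 12), (26, 12)]; region rows[0,32) x cols[12,13) = 32x1
Op 7 cut(3, 0): punch at orig (3,12); cuts so far [(0, 12), (3, 12), (26, 12)]; region rows[0,32) x cols[12,13) = 32x1
Unfold 1 (reflect across v@13): 6 holes -> [(0, 12), (0, 13), (3, 12), (3, 13), (26, 12), (26, 13)]
Unfold 2 (reflect across v@14): 12 holes -> [(0, 12), (0, 13), (0, 14), (0, 15), (3, 12), (3, 13), (3, 14), (3, 15), (26, 12), (26, 13), (26, 14), (26, 15)]
Unfold 3 (reflect across v@12): 24 holes -> [(0, 8), (0, 9), (0, 10), (0, 11), (0, 12), (0, 13), (0, 14), (0, 15), (3, 8), (3, 9), (3, 10), (3, 11), (3, 12), (3, 13), (3, 14), (3, 15), (26, 8), (26, 9), (26, 10), (26, 11), (26, 12), (26, 13), (26, 14), (26, 15)]
Unfold 4 (reflect across v@8): 48 holes -> [(0, 0), (0, 1), (0, 2), (0, 3), (0, 4), (0, 5), (0, 6), (0, 7), (0, 8), (0, 9), (0, 10), (0, 11), (0, 12), (0, 13), (0, 14), (0, 15), (3, 0), (3, 1), (3, 2), (3, 3), (3, 4), (3, 5), (3, 6), (3, 7), (3, 8), (3, 9), (3, 10), (3, 11), (3, 12), (3, 13), (3, 14), (3, 15), (26, 0), (26, 1), (26, 2), (26, 3), (26, 4), (26, 5), (26, 6), (26, 7), (26, 8), (26, 9), (26, 10), (26, 11), (26, 12), (26, 13), (26, 14), (26, 15)]
Holes: [(0, 0), (0, 1), (0, 2), (0, 3), (0, 4), (0, 5), (0, 6), (0, 7), (0, 8), (0, 9), (0, 10), (0, 11), (0, 12), (0, 13), (0, 14), (0, 15), (3, 0), (3, 1), (3, 2), (3, 3), (3, 4), (3, 5), (3, 6), (3, 7), (3, 8), (3, 9), (3, 10), (3, 11), (3, 12), (3, 13), (3, 14), (3, 15), (26, 0), (26, 1), (26, 2), (26, 3), (26, 4), (26, 5), (26, 6), (26, 7), (26, 8), (26, 9), (26, 10), (26, 11), (26, 12), (26, 13), (26, 14), (26, 15)]

Answer: yes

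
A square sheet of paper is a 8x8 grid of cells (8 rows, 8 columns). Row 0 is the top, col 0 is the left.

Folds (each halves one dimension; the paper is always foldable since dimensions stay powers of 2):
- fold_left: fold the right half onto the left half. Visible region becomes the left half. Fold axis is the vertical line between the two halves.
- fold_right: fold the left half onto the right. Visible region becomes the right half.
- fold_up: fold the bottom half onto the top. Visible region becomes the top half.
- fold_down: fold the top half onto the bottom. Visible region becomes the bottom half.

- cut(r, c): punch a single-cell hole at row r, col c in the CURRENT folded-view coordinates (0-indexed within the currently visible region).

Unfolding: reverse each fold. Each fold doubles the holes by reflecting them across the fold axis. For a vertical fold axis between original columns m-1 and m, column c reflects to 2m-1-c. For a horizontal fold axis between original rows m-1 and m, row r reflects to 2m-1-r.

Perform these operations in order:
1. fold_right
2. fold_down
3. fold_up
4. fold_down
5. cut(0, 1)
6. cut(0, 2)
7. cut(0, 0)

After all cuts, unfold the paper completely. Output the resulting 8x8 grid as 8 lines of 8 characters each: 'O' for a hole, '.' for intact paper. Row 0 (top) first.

Answer: .OOOOOO.
.OOOOOO.
.OOOOOO.
.OOOOOO.
.OOOOOO.
.OOOOOO.
.OOOOOO.
.OOOOOO.

Derivation:
Op 1 fold_right: fold axis v@4; visible region now rows[0,8) x cols[4,8) = 8x4
Op 2 fold_down: fold axis h@4; visible region now rows[4,8) x cols[4,8) = 4x4
Op 3 fold_up: fold axis h@6; visible region now rows[4,6) x cols[4,8) = 2x4
Op 4 fold_down: fold axis h@5; visible region now rows[5,6) x cols[4,8) = 1x4
Op 5 cut(0, 1): punch at orig (5,5); cuts so far [(5, 5)]; region rows[5,6) x cols[4,8) = 1x4
Op 6 cut(0, 2): punch at orig (5,6); cuts so far [(5, 5), (5, 6)]; region rows[5,6) x cols[4,8) = 1x4
Op 7 cut(0, 0): punch at orig (5,4); cuts so far [(5, 4), (5, 5), (5, 6)]; region rows[5,6) x cols[4,8) = 1x4
Unfold 1 (reflect across h@5): 6 holes -> [(4, 4), (4, 5), (4, 6), (5, 4), (5, 5), (5, 6)]
Unfold 2 (reflect across h@6): 12 holes -> [(4, 4), (4, 5), (4, 6), (5, 4), (5, 5), (5, 6), (6, 4), (6, 5), (6, 6), (7, 4), (7, 5), (7, 6)]
Unfold 3 (reflect across h@4): 24 holes -> [(0, 4), (0, 5), (0, 6), (1, 4), (1, 5), (1, 6), (2, 4), (2, 5), (2, 6), (3, 4), (3, 5), (3, 6), (4, 4), (4, 5), (4, 6), (5, 4), (5, 5), (5, 6), (6, 4), (6, 5), (6, 6), (7, 4), (7, 5), (7, 6)]
Unfold 4 (reflect across v@4): 48 holes -> [(0, 1), (0, 2), (0, 3), (0, 4), (0, 5), (0, 6), (1, 1), (1, 2), (1, 3), (1, 4), (1, 5), (1, 6), (2, 1), (2, 2), (2, 3), (2, 4), (2, 5), (2, 6), (3, 1), (3, 2), (3, 3), (3, 4), (3, 5), (3, 6), (4, 1), (4, 2), (4, 3), (4, 4), (4, 5), (4, 6), (5, 1), (5, 2), (5, 3), (5, 4), (5, 5), (5, 6), (6, 1), (6, 2), (6, 3), (6, 4), (6, 5), (6, 6), (7, 1), (7, 2), (7, 3), (7, 4), (7, 5), (7, 6)]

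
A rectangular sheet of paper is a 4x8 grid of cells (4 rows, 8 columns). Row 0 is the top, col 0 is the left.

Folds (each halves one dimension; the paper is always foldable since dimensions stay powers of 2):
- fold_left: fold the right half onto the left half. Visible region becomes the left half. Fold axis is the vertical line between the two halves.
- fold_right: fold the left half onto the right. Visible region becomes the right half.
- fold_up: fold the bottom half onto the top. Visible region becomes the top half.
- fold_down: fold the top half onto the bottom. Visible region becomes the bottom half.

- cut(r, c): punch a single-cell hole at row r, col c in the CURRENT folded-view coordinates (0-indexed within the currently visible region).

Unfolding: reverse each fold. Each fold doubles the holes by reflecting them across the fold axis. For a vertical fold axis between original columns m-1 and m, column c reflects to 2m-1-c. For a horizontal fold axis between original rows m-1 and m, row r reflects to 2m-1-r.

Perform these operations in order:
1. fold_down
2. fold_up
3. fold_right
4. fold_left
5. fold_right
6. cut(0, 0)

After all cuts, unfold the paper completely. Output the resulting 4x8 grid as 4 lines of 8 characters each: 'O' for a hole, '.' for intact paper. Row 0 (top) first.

Answer: OOOOOOOO
OOOOOOOO
OOOOOOOO
OOOOOOOO

Derivation:
Op 1 fold_down: fold axis h@2; visible region now rows[2,4) x cols[0,8) = 2x8
Op 2 fold_up: fold axis h@3; visible region now rows[2,3) x cols[0,8) = 1x8
Op 3 fold_right: fold axis v@4; visible region now rows[2,3) x cols[4,8) = 1x4
Op 4 fold_left: fold axis v@6; visible region now rows[2,3) x cols[4,6) = 1x2
Op 5 fold_right: fold axis v@5; visible region now rows[2,3) x cols[5,6) = 1x1
Op 6 cut(0, 0): punch at orig (2,5); cuts so far [(2, 5)]; region rows[2,3) x cols[5,6) = 1x1
Unfold 1 (reflect across v@5): 2 holes -> [(2, 4), (2, 5)]
Unfold 2 (reflect across v@6): 4 holes -> [(2, 4), (2, 5), (2, 6), (2, 7)]
Unfold 3 (reflect across v@4): 8 holes -> [(2, 0), (2, 1), (2, 2), (2, 3), (2, 4), (2, 5), (2, 6), (2, 7)]
Unfold 4 (reflect across h@3): 16 holes -> [(2, 0), (2, 1), (2, 2), (2, 3), (2, 4), (2, 5), (2, 6), (2, 7), (3, 0), (3, 1), (3, 2), (3, 3), (3, 4), (3, 5), (3, 6), (3, 7)]
Unfold 5 (reflect across h@2): 32 holes -> [(0, 0), (0, 1), (0, 2), (0, 3), (0, 4), (0, 5), (0, 6), (0, 7), (1, 0), (1, 1), (1, 2), (1, 3), (1, 4), (1, 5), (1, 6), (1, 7), (2, 0), (2, 1), (2, 2), (2, 3), (2, 4), (2, 5), (2, 6), (2, 7), (3, 0), (3, 1), (3, 2), (3, 3), (3, 4), (3, 5), (3, 6), (3, 7)]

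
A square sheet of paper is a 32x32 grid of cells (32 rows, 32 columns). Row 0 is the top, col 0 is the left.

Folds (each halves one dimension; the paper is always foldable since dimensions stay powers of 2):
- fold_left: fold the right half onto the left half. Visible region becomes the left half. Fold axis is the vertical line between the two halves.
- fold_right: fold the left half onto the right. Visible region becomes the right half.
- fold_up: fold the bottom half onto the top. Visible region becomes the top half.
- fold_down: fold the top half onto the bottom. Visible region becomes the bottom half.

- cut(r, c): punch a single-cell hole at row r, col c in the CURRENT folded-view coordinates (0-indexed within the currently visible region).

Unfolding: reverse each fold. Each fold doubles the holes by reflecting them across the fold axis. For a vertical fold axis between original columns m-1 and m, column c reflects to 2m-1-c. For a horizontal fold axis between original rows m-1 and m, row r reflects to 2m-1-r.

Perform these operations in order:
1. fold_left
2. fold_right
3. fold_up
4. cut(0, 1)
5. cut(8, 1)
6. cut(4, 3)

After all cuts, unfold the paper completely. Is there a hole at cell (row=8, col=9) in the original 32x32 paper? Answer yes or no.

Answer: yes

Derivation:
Op 1 fold_left: fold axis v@16; visible region now rows[0,32) x cols[0,16) = 32x16
Op 2 fold_right: fold axis v@8; visible region now rows[0,32) x cols[8,16) = 32x8
Op 3 fold_up: fold axis h@16; visible region now rows[0,16) x cols[8,16) = 16x8
Op 4 cut(0, 1): punch at orig (0,9); cuts so far [(0, 9)]; region rows[0,16) x cols[8,16) = 16x8
Op 5 cut(8, 1): punch at orig (8,9); cuts so far [(0, 9), (8, 9)]; region rows[0,16) x cols[8,16) = 16x8
Op 6 cut(4, 3): punch at orig (4,11); cuts so far [(0, 9), (4, 11), (8, 9)]; region rows[0,16) x cols[8,16) = 16x8
Unfold 1 (reflect across h@16): 6 holes -> [(0, 9), (4, 11), (8, 9), (23, 9), (27, 11), (31, 9)]
Unfold 2 (reflect across v@8): 12 holes -> [(0, 6), (0, 9), (4, 4), (4, 11), (8, 6), (8, 9), (23, 6), (23, 9), (27, 4), (27, 11), (31, 6), (31, 9)]
Unfold 3 (reflect across v@16): 24 holes -> [(0, 6), (0, 9), (0, 22), (0, 25), (4, 4), (4, 11), (4, 20), (4, 27), (8, 6), (8, 9), (8, 22), (8, 25), (23, 6), (23, 9), (23, 22), (23, 25), (27, 4), (27, 11), (27, 20), (27, 27), (31, 6), (31, 9), (31, 22), (31, 25)]
Holes: [(0, 6), (0, 9), (0, 22), (0, 25), (4, 4), (4, 11), (4, 20), (4, 27), (8, 6), (8, 9), (8, 22), (8, 25), (23, 6), (23, 9), (23, 22), (23, 25), (27, 4), (27, 11), (27, 20), (27, 27), (31, 6), (31, 9), (31, 22), (31, 25)]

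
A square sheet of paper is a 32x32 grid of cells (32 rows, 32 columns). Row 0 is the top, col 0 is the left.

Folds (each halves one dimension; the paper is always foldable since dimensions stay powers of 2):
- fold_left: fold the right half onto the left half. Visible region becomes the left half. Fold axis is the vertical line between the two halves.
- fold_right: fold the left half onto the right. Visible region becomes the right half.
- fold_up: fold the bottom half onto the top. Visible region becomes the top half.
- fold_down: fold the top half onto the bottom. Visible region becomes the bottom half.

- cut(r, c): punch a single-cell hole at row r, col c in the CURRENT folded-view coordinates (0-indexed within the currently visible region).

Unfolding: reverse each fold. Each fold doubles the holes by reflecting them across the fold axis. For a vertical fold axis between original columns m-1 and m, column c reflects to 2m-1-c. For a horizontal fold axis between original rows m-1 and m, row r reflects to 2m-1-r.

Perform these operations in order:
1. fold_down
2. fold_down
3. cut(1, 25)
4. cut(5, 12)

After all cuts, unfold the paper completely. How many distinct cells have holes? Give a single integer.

Op 1 fold_down: fold axis h@16; visible region now rows[16,32) x cols[0,32) = 16x32
Op 2 fold_down: fold axis h@24; visible region now rows[24,32) x cols[0,32) = 8x32
Op 3 cut(1, 25): punch at orig (25,25); cuts so far [(25, 25)]; region rows[24,32) x cols[0,32) = 8x32
Op 4 cut(5, 12): punch at orig (29,12); cuts so far [(25, 25), (29, 12)]; region rows[24,32) x cols[0,32) = 8x32
Unfold 1 (reflect across h@24): 4 holes -> [(18, 12), (22, 25), (25, 25), (29, 12)]
Unfold 2 (reflect across h@16): 8 holes -> [(2, 12), (6, 25), (9, 25), (13, 12), (18, 12), (22, 25), (25, 25), (29, 12)]

Answer: 8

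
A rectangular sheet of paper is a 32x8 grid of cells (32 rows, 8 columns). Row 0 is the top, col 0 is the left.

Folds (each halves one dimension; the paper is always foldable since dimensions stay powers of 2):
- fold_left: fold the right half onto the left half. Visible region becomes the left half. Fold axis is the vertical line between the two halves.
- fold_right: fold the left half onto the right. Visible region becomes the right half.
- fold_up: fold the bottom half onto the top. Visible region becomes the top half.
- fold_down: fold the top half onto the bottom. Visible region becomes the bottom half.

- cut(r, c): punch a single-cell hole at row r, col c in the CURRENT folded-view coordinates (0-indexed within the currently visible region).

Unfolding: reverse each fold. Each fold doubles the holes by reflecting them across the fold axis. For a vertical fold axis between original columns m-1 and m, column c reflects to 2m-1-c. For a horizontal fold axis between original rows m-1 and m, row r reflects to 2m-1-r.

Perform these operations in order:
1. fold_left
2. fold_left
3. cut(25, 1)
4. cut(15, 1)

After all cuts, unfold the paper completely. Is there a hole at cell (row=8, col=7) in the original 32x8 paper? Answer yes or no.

Answer: no

Derivation:
Op 1 fold_left: fold axis v@4; visible region now rows[0,32) x cols[0,4) = 32x4
Op 2 fold_left: fold axis v@2; visible region now rows[0,32) x cols[0,2) = 32x2
Op 3 cut(25, 1): punch at orig (25,1); cuts so far [(25, 1)]; region rows[0,32) x cols[0,2) = 32x2
Op 4 cut(15, 1): punch at orig (15,1); cuts so far [(15, 1), (25, 1)]; region rows[0,32) x cols[0,2) = 32x2
Unfold 1 (reflect across v@2): 4 holes -> [(15, 1), (15, 2), (25, 1), (25, 2)]
Unfold 2 (reflect across v@4): 8 holes -> [(15, 1), (15, 2), (15, 5), (15, 6), (25, 1), (25, 2), (25, 5), (25, 6)]
Holes: [(15, 1), (15, 2), (15, 5), (15, 6), (25, 1), (25, 2), (25, 5), (25, 6)]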